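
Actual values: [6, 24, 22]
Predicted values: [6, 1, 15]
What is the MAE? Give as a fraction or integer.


MAE = (1/3) * (|6-6|=0 + |24-1|=23 + |22-15|=7). Sum = 30. MAE = 10.

10


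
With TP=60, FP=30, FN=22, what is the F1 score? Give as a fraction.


Precision = 60/90 = 2/3. Recall = 60/82 = 30/41. F1 = 2*P*R/(P+R) = 30/43.

30/43


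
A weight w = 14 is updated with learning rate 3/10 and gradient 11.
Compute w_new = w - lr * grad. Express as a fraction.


w_new = 14 - 3/10 * 11 = 14 - 33/10 = 107/10.

107/10


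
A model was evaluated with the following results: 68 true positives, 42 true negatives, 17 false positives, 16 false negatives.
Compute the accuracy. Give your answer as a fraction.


Accuracy = (TP + TN) / (TP + TN + FP + FN) = (68 + 42) / 143 = 10/13.

10/13


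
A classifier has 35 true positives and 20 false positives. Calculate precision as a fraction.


Precision = TP / (TP + FP) = 35 / 55 = 7/11.

7/11


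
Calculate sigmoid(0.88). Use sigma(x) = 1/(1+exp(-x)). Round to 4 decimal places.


sigma(0.88) = 1/(1+e^(-0.88)) = 1/(1+0.414783) = 1/1.414783 = 0.7068.

0.7068


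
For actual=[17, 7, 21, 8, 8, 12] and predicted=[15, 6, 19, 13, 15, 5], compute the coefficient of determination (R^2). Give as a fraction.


Mean(y) = 73/6. SS_res = 132. SS_tot = 977/6. R^2 = 1 - 132/(977/6) = 185/977.

185/977


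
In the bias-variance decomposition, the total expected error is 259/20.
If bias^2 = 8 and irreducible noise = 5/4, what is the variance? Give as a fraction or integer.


Total error = bias^2 + variance + irreducible noise. So variance = 259/20 - 8 - 5/4 = 37/10.

37/10


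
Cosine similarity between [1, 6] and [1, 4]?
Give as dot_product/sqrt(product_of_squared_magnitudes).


dot = 25. |a|^2 = 37, |b|^2 = 17. cos = 25/sqrt(629).

25/sqrt(629)


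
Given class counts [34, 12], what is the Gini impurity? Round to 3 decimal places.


Total = 46. Proportions: 34/46, 12/46. sum(p_i^2) = 0.6144. Gini = 1 - 0.6144 = 0.3856, which rounds to 0.386.

0.386


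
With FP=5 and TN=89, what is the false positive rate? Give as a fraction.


FPR = FP / (FP + TN) = 5 / 94 = 5/94.

5/94


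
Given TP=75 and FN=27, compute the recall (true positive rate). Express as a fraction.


Recall = TP / (TP + FN) = 75 / 102 = 25/34.

25/34


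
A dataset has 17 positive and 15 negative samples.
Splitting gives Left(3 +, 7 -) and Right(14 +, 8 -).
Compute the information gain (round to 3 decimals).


H(parent) = 0.9972. H(left) = 0.8813, H(right) = 0.9457. Weighted = (10/32)*0.8813 + (22/32)*0.9457 = 0.9256. IG = 0.9972 - 0.9256 = 0.0716, which rounds to 0.072.

0.072


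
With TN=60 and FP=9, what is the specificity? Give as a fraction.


Specificity = TN / (TN + FP) = 60 / 69 = 20/23.

20/23


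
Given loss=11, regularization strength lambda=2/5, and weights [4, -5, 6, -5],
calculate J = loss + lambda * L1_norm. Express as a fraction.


L1 norm = sum(|w|) = 20. J = 11 + 2/5 * 20 = 19.

19


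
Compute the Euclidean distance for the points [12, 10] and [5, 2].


d = sqrt(sum of squared differences). (12-5)^2=49, (10-2)^2=64. Sum = 113.

sqrt(113)


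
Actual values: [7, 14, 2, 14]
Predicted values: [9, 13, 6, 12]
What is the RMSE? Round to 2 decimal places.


MSE = 6.2500. RMSE = sqrt(6.2500) = 2.50.

2.50


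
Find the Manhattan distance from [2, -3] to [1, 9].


d = sum of absolute differences: |2-1|=1 + |-3-9|=12 = 13.

13


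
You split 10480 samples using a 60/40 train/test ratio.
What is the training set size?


Test set = 10480 * 40% = 4192. Training set = 10480 - 4192 = 6288.

6288


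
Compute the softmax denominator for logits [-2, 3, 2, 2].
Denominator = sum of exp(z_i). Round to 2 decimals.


Denom = e^-2=0.1353 + e^3=20.0855 + e^2=7.3891 + e^2=7.3891. Sum = 34.9990, which rounds to 35.00.

35.00


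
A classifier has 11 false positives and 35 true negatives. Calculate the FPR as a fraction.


FPR = FP / (FP + TN) = 11 / 46 = 11/46.

11/46


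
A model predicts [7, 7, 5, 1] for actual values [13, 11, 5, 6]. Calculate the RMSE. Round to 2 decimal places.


MSE = 19.2500. RMSE = sqrt(19.2500) = 4.39.

4.39


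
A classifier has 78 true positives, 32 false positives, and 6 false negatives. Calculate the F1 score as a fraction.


Precision = 78/110 = 39/55. Recall = 78/84 = 13/14. F1 = 2*P*R/(P+R) = 78/97.

78/97


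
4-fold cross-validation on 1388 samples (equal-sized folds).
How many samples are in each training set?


Each validation fold has 1388/4 = 347 samples. Training set = 1388 - 347 = 1041.

1041


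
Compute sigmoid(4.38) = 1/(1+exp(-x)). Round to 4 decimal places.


sigma(4.38) = 1/(1+e^(-4.38)) = 1/(1+0.012525) = 1/1.012525 = 0.9876.

0.9876


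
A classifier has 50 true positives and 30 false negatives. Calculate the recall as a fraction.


Recall = TP / (TP + FN) = 50 / 80 = 5/8.

5/8


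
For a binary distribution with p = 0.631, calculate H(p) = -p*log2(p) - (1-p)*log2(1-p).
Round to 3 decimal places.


H = -0.631*log2(0.631) - 0.369*log2(0.369) = 0.950.

0.950


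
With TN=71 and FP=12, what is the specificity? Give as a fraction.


Specificity = TN / (TN + FP) = 71 / 83 = 71/83.

71/83


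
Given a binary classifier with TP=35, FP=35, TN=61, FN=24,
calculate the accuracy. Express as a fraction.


Accuracy = (TP + TN) / (TP + TN + FP + FN) = (35 + 61) / 155 = 96/155.

96/155


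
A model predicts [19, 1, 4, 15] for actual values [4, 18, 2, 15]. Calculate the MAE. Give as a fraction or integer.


MAE = (1/4) * (|4-19|=15 + |18-1|=17 + |2-4|=2 + |15-15|=0). Sum = 34. MAE = 17/2.

17/2


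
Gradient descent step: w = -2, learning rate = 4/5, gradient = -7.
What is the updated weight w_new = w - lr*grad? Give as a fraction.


w_new = -2 - 4/5 * -7 = -2 - -28/5 = 18/5.

18/5


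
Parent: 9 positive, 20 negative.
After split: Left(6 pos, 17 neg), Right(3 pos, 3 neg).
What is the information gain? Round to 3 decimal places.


H(parent) = 0.8936. H(left) = 0.8281, H(right) = 1.0000. Weighted = (23/29)*0.8281 + (6/29)*1.0000 = 0.8637. IG = 0.8936 - 0.8637 = 0.0299, which rounds to 0.030.

0.030


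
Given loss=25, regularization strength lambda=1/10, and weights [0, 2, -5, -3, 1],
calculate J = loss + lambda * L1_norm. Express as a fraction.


L1 norm = sum(|w|) = 11. J = 25 + 1/10 * 11 = 261/10.

261/10


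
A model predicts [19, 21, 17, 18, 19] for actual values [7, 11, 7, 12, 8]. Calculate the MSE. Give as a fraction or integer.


MSE = (1/5) * ((7-19)^2=144 + (11-21)^2=100 + (7-17)^2=100 + (12-18)^2=36 + (8-19)^2=121). Sum = 501. MSE = 501/5.

501/5


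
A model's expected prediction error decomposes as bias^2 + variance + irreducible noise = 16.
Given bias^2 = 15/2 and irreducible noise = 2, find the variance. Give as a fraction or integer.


Total error = bias^2 + variance + irreducible noise. So variance = 16 - 15/2 - 2 = 13/2.

13/2


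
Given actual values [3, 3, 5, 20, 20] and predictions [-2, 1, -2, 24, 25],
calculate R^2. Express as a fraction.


Mean(y) = 51/5. SS_res = 119. SS_tot = 1614/5. R^2 = 1 - 119/(1614/5) = 1019/1614.

1019/1614


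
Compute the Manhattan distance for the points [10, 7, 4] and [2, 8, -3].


d = sum of absolute differences: |10-2|=8 + |7-8|=1 + |4--3|=7 = 16.

16


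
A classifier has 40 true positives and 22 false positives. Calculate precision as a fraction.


Precision = TP / (TP + FP) = 40 / 62 = 20/31.

20/31


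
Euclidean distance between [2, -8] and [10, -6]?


d = sqrt(sum of squared differences). (2-10)^2=64, (-8--6)^2=4. Sum = 68.

sqrt(68)


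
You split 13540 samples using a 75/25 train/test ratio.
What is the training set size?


Test set = 13540 * 25% = 3385. Training set = 13540 - 3385 = 10155.

10155


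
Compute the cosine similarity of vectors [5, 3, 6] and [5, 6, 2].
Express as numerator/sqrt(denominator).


dot = 55. |a|^2 = 70, |b|^2 = 65. cos = 55/sqrt(4550).

55/sqrt(4550)


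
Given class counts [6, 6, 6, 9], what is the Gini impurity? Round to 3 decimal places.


Total = 27. Proportions: 6/27, 6/27, 6/27, 9/27. sum(p_i^2) = 0.2593. Gini = 1 - 0.2593 = 0.7407, which rounds to 0.741.

0.741


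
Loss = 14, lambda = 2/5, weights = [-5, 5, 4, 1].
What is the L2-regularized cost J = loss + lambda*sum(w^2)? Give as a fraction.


L2 sq norm = sum(w^2) = 67. J = 14 + 2/5 * 67 = 204/5.

204/5


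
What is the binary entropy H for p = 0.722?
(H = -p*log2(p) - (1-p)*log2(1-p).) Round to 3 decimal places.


H = -0.722*log2(0.722) - 0.278*log2(0.278) = 0.853.

0.853


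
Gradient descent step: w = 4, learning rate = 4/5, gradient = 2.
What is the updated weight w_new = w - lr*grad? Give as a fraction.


w_new = 4 - 4/5 * 2 = 4 - 8/5 = 12/5.

12/5


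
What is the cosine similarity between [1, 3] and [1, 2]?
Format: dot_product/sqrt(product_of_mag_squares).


dot = 7. |a|^2 = 10, |b|^2 = 5. cos = 7/sqrt(50).

7/sqrt(50)


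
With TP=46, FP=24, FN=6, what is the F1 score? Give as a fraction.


Precision = 46/70 = 23/35. Recall = 46/52 = 23/26. F1 = 2*P*R/(P+R) = 46/61.

46/61


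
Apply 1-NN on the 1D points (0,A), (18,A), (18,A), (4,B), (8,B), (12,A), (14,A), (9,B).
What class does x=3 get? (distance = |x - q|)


Distances: |0-3|=3, |18-3|=15, |18-3|=15, |4-3|=1, |8-3|=5, |12-3|=9, |14-3|=11, |9-3|=6. 1 nearest: (4,B). Counts: {'B': 1}. Majority class: B.

B


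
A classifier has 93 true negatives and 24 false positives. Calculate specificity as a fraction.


Specificity = TN / (TN + FP) = 93 / 117 = 31/39.

31/39


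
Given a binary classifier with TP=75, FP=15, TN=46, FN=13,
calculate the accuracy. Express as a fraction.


Accuracy = (TP + TN) / (TP + TN + FP + FN) = (75 + 46) / 149 = 121/149.

121/149


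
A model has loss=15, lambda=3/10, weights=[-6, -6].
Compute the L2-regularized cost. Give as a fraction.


L2 sq norm = sum(w^2) = 72. J = 15 + 3/10 * 72 = 183/5.

183/5


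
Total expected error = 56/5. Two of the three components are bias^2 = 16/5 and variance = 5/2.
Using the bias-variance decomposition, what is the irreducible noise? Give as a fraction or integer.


Total error = bias^2 + variance + irreducible noise. So irreducible noise = 56/5 - 16/5 - 5/2 = 11/2.

11/2


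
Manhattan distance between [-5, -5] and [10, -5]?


d = sum of absolute differences: |-5-10|=15 + |-5--5|=0 = 15.

15


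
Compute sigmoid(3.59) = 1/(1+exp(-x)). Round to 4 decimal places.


sigma(3.59) = 1/(1+e^(-3.59)) = 1/(1+0.027598) = 1/1.027598 = 0.9731.

0.9731


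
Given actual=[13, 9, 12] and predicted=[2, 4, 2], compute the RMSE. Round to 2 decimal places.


MSE = 82.0000. RMSE = sqrt(82.0000) = 9.06.

9.06


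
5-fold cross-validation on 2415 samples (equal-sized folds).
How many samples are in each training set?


Each validation fold has 2415/5 = 483 samples. Training set = 2415 - 483 = 1932.

1932


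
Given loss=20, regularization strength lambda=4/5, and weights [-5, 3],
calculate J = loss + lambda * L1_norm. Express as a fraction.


L1 norm = sum(|w|) = 8. J = 20 + 4/5 * 8 = 132/5.

132/5


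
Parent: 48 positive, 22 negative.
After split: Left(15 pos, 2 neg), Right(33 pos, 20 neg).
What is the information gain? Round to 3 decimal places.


H(parent) = 0.8981. H(left) = 0.5226, H(right) = 0.9562. Weighted = (17/70)*0.5226 + (53/70)*0.9562 = 0.8509. IG = 0.8981 - 0.8509 = 0.0472, which rounds to 0.047.

0.047


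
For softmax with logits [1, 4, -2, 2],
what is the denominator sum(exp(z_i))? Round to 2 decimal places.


Denom = e^1=2.7183 + e^4=54.5982 + e^-2=0.1353 + e^2=7.3891. Sum = 64.8409, which rounds to 64.84.

64.84


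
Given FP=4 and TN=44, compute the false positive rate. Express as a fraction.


FPR = FP / (FP + TN) = 4 / 48 = 1/12.

1/12


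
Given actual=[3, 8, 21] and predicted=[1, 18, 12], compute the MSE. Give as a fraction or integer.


MSE = (1/3) * ((3-1)^2=4 + (8-18)^2=100 + (21-12)^2=81). Sum = 185. MSE = 185/3.

185/3


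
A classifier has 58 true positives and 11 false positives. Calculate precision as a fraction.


Precision = TP / (TP + FP) = 58 / 69 = 58/69.

58/69


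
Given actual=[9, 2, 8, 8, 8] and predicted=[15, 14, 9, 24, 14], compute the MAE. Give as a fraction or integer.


MAE = (1/5) * (|9-15|=6 + |2-14|=12 + |8-9|=1 + |8-24|=16 + |8-14|=6). Sum = 41. MAE = 41/5.

41/5


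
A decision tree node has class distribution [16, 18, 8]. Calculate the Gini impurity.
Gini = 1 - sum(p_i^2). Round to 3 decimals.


Total = 42. Proportions: 16/42, 18/42, 8/42. sum(p_i^2) = 0.3651. Gini = 1 - 0.3651 = 0.6349, which rounds to 0.635.

0.635


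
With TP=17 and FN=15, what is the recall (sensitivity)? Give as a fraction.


Recall = TP / (TP + FN) = 17 / 32 = 17/32.

17/32


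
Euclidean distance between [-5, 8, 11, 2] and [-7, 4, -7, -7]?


d = sqrt(sum of squared differences). (-5--7)^2=4, (8-4)^2=16, (11--7)^2=324, (2--7)^2=81. Sum = 425.

sqrt(425)


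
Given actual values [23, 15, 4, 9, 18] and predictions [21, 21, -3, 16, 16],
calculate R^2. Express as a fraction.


Mean(y) = 69/5. SS_res = 142. SS_tot = 1114/5. R^2 = 1 - 142/(1114/5) = 202/557.

202/557


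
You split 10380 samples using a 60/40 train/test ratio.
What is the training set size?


Test set = 10380 * 40% = 4152. Training set = 10380 - 4152 = 6228.

6228


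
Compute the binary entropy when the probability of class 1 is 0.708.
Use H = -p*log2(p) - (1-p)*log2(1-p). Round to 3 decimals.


H = -0.708*log2(0.708) - 0.292*log2(0.292) = 0.871.

0.871


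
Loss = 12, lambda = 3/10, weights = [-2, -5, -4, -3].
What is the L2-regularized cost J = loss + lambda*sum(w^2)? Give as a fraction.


L2 sq norm = sum(w^2) = 54. J = 12 + 3/10 * 54 = 141/5.

141/5


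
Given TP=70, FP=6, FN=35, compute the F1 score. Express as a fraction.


Precision = 70/76 = 35/38. Recall = 70/105 = 2/3. F1 = 2*P*R/(P+R) = 140/181.

140/181


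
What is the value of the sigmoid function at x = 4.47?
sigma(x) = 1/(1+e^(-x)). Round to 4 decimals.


sigma(4.47) = 1/(1+e^(-4.47)) = 1/(1+0.011447) = 1/1.011447 = 0.9887.

0.9887


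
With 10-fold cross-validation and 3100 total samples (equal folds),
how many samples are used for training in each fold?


Each validation fold has 3100/10 = 310 samples. Training set = 3100 - 310 = 2790.

2790


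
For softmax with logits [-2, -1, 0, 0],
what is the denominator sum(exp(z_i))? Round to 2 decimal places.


Denom = e^-2=0.1353 + e^-1=0.3679 + e^0=1.0000 + e^0=1.0000. Sum = 2.5032, which rounds to 2.50.

2.50


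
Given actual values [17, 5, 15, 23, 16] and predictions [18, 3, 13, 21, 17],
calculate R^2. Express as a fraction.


Mean(y) = 76/5. SS_res = 14. SS_tot = 844/5. R^2 = 1 - 14/(844/5) = 387/422.

387/422


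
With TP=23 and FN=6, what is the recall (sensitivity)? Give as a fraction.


Recall = TP / (TP + FN) = 23 / 29 = 23/29.

23/29


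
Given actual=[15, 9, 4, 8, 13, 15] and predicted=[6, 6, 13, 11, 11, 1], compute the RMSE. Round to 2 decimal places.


MSE = 63.3333. RMSE = sqrt(63.3333) = 7.96.

7.96


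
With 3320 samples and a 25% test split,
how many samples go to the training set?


Test set = 3320 * 25% = 830. Training set = 3320 - 830 = 2490.

2490


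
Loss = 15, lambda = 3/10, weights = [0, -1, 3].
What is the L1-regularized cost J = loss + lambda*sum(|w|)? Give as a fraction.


L1 norm = sum(|w|) = 4. J = 15 + 3/10 * 4 = 81/5.

81/5


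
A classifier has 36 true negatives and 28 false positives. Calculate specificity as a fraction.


Specificity = TN / (TN + FP) = 36 / 64 = 9/16.

9/16


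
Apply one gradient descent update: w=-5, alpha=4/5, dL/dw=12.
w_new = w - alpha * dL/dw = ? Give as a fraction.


w_new = -5 - 4/5 * 12 = -5 - 48/5 = -73/5.

-73/5


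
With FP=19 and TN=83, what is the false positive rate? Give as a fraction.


FPR = FP / (FP + TN) = 19 / 102 = 19/102.

19/102


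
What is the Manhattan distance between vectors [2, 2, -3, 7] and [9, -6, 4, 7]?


d = sum of absolute differences: |2-9|=7 + |2--6|=8 + |-3-4|=7 + |7-7|=0 = 22.

22


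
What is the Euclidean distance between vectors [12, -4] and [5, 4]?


d = sqrt(sum of squared differences). (12-5)^2=49, (-4-4)^2=64. Sum = 113.

sqrt(113)


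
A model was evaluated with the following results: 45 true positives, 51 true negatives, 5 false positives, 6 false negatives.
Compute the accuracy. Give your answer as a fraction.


Accuracy = (TP + TN) / (TP + TN + FP + FN) = (45 + 51) / 107 = 96/107.

96/107


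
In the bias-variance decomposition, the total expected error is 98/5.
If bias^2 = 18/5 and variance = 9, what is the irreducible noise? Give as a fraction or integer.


Total error = bias^2 + variance + irreducible noise. So irreducible noise = 98/5 - 18/5 - 9 = 7.

7


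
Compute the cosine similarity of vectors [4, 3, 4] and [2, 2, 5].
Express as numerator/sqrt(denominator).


dot = 34. |a|^2 = 41, |b|^2 = 33. cos = 34/sqrt(1353).

34/sqrt(1353)


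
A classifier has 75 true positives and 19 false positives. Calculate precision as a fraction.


Precision = TP / (TP + FP) = 75 / 94 = 75/94.

75/94


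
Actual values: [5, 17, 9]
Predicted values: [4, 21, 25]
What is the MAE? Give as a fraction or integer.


MAE = (1/3) * (|5-4|=1 + |17-21|=4 + |9-25|=16). Sum = 21. MAE = 7.

7


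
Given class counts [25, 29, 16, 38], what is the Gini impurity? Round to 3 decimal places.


Total = 108. Proportions: 25/108, 29/108, 16/108, 38/108. sum(p_i^2) = 0.2714. Gini = 1 - 0.2714 = 0.7286, which rounds to 0.729.

0.729


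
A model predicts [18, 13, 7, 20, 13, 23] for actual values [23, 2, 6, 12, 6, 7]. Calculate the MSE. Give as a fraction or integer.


MSE = (1/6) * ((23-18)^2=25 + (2-13)^2=121 + (6-7)^2=1 + (12-20)^2=64 + (6-13)^2=49 + (7-23)^2=256). Sum = 516. MSE = 86.

86


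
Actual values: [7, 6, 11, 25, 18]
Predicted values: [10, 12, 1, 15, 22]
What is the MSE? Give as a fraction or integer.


MSE = (1/5) * ((7-10)^2=9 + (6-12)^2=36 + (11-1)^2=100 + (25-15)^2=100 + (18-22)^2=16). Sum = 261. MSE = 261/5.

261/5


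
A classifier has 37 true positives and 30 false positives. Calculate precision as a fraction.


Precision = TP / (TP + FP) = 37 / 67 = 37/67.

37/67


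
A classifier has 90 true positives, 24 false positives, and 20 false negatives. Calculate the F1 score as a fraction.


Precision = 90/114 = 15/19. Recall = 90/110 = 9/11. F1 = 2*P*R/(P+R) = 45/56.

45/56


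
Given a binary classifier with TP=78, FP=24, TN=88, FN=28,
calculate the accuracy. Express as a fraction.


Accuracy = (TP + TN) / (TP + TN + FP + FN) = (78 + 88) / 218 = 83/109.

83/109


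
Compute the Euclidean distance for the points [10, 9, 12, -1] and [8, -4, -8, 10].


d = sqrt(sum of squared differences). (10-8)^2=4, (9--4)^2=169, (12--8)^2=400, (-1-10)^2=121. Sum = 694.

sqrt(694)


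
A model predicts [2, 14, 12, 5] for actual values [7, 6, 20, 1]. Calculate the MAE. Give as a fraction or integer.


MAE = (1/4) * (|7-2|=5 + |6-14|=8 + |20-12|=8 + |1-5|=4). Sum = 25. MAE = 25/4.

25/4


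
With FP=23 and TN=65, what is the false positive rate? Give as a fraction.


FPR = FP / (FP + TN) = 23 / 88 = 23/88.

23/88


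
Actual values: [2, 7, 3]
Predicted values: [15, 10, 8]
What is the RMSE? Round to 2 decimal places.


MSE = 67.6667. RMSE = sqrt(67.6667) = 8.23.

8.23


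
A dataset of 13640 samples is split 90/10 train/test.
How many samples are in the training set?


Test set = 13640 * 10% = 1364. Training set = 13640 - 1364 = 12276.

12276


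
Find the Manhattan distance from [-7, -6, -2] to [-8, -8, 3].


d = sum of absolute differences: |-7--8|=1 + |-6--8|=2 + |-2-3|=5 = 8.

8


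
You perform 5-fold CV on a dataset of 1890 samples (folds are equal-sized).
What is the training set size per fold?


Each validation fold has 1890/5 = 378 samples. Training set = 1890 - 378 = 1512.

1512


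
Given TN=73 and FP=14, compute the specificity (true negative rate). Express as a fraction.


Specificity = TN / (TN + FP) = 73 / 87 = 73/87.

73/87


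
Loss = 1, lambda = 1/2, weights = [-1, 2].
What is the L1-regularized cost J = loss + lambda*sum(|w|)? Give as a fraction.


L1 norm = sum(|w|) = 3. J = 1 + 1/2 * 3 = 5/2.

5/2


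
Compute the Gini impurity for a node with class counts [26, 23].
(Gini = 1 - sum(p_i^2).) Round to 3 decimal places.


Total = 49. Proportions: 26/49, 23/49. sum(p_i^2) = 0.5019. Gini = 1 - 0.5019 = 0.4981, which rounds to 0.498.

0.498


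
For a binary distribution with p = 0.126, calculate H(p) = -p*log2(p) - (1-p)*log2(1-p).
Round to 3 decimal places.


H = -0.126*log2(0.126) - 0.874*log2(0.874) = 0.546.

0.546


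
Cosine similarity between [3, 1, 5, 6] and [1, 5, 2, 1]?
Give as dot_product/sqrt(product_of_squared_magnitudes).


dot = 24. |a|^2 = 71, |b|^2 = 31. cos = 24/sqrt(2201).

24/sqrt(2201)


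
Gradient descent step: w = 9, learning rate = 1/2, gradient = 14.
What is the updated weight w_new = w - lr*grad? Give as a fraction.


w_new = 9 - 1/2 * 14 = 9 - 7 = 2.

2


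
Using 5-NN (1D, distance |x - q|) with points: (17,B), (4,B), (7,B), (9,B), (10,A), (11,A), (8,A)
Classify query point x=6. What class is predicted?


Distances: |17-6|=11, |4-6|=2, |7-6|=1, |9-6|=3, |10-6|=4, |11-6|=5, |8-6|=2. 5 nearest: (7,B), (8,A), (4,B), (9,B), (10,A). Counts: {'B': 3, 'A': 2}. Majority class: B.

B


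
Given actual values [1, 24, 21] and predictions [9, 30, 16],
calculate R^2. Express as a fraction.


Mean(y) = 46/3. SS_res = 125. SS_tot = 938/3. R^2 = 1 - 125/(938/3) = 563/938.

563/938


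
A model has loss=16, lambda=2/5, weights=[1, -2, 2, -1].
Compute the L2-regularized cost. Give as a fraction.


L2 sq norm = sum(w^2) = 10. J = 16 + 2/5 * 10 = 20.

20


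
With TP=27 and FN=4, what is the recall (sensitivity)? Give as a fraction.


Recall = TP / (TP + FN) = 27 / 31 = 27/31.

27/31


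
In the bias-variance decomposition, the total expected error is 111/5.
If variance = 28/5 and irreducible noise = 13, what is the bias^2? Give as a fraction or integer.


Total error = bias^2 + variance + irreducible noise. So bias^2 = 111/5 - 28/5 - 13 = 18/5.

18/5


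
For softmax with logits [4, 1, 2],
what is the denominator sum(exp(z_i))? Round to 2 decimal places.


Denom = e^4=54.5982 + e^1=2.7183 + e^2=7.3891. Sum = 64.7056, which rounds to 64.71.

64.71


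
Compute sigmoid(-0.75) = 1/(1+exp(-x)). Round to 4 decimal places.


sigma(-0.75) = 1/(1+e^(0.75)) = 1/(1+2.117000) = 1/3.117000 = 0.3208.

0.3208


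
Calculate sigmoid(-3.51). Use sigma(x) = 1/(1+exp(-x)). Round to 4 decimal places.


sigma(-3.51) = 1/(1+e^(3.51)) = 1/(1+33.448268) = 1/34.448268 = 0.0290.

0.0290


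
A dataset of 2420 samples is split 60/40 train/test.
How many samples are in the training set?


Test set = 2420 * 40% = 968. Training set = 2420 - 968 = 1452.

1452


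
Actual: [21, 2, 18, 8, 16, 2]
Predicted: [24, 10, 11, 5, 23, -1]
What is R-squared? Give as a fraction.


Mean(y) = 67/6. SS_res = 189. SS_tot = 2069/6. R^2 = 1 - 189/(2069/6) = 935/2069.

935/2069


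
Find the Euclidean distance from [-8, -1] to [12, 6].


d = sqrt(sum of squared differences). (-8-12)^2=400, (-1-6)^2=49. Sum = 449.

sqrt(449)


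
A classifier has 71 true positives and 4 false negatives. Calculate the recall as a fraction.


Recall = TP / (TP + FN) = 71 / 75 = 71/75.

71/75


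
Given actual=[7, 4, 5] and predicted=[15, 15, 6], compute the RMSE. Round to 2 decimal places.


MSE = 62.0000. RMSE = sqrt(62.0000) = 7.87.

7.87


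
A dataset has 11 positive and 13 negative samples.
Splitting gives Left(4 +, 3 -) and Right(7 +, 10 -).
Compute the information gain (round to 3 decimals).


H(parent) = 0.9950. H(left) = 0.9852, H(right) = 0.9774. Weighted = (7/24)*0.9852 + (17/24)*0.9774 = 0.9797. IG = 0.9950 - 0.9797 = 0.0153, which rounds to 0.015.

0.015


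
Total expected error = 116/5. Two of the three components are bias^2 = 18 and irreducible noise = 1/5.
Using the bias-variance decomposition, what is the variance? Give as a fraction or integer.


Total error = bias^2 + variance + irreducible noise. So variance = 116/5 - 18 - 1/5 = 5.

5


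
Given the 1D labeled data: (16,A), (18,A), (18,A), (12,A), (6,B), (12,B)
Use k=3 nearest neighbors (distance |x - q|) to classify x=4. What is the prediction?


Distances: |16-4|=12, |18-4|=14, |18-4|=14, |12-4|=8, |6-4|=2, |12-4|=8. 3 nearest: (6,B), (12,A), (12,B). Counts: {'B': 2, 'A': 1}. Majority class: B.

B


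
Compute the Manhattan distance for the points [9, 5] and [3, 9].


d = sum of absolute differences: |9-3|=6 + |5-9|=4 = 10.

10


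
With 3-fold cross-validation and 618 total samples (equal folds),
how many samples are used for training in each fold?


Each validation fold has 618/3 = 206 samples. Training set = 618 - 206 = 412.

412


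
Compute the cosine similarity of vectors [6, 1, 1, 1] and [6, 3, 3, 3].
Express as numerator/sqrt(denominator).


dot = 45. |a|^2 = 39, |b|^2 = 63. cos = 45/sqrt(2457).

45/sqrt(2457)


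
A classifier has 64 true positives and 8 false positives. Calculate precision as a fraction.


Precision = TP / (TP + FP) = 64 / 72 = 8/9.

8/9


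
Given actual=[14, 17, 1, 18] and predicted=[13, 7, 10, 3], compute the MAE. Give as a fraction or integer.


MAE = (1/4) * (|14-13|=1 + |17-7|=10 + |1-10|=9 + |18-3|=15). Sum = 35. MAE = 35/4.

35/4


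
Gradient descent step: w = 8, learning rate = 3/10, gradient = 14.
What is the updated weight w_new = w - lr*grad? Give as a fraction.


w_new = 8 - 3/10 * 14 = 8 - 21/5 = 19/5.

19/5


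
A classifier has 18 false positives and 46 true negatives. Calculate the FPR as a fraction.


FPR = FP / (FP + TN) = 18 / 64 = 9/32.

9/32


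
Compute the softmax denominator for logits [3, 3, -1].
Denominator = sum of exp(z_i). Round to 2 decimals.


Denom = e^3=20.0855 + e^3=20.0855 + e^-1=0.3679. Sum = 40.5389, which rounds to 40.54.

40.54


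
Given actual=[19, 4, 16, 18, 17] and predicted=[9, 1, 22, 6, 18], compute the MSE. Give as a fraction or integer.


MSE = (1/5) * ((19-9)^2=100 + (4-1)^2=9 + (16-22)^2=36 + (18-6)^2=144 + (17-18)^2=1). Sum = 290. MSE = 58.

58


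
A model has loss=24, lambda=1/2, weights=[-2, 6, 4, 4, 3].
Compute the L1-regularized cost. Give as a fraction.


L1 norm = sum(|w|) = 19. J = 24 + 1/2 * 19 = 67/2.

67/2


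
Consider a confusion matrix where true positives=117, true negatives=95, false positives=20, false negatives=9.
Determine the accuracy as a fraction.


Accuracy = (TP + TN) / (TP + TN + FP + FN) = (117 + 95) / 241 = 212/241.

212/241


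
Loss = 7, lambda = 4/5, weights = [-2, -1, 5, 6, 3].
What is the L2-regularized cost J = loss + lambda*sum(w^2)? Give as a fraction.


L2 sq norm = sum(w^2) = 75. J = 7 + 4/5 * 75 = 67.

67


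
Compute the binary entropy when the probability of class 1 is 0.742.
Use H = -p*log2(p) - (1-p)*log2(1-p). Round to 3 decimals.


H = -0.742*log2(0.742) - 0.258*log2(0.258) = 0.824.

0.824


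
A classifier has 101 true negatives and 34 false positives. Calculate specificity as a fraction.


Specificity = TN / (TN + FP) = 101 / 135 = 101/135.

101/135


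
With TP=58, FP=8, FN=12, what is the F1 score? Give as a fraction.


Precision = 58/66 = 29/33. Recall = 58/70 = 29/35. F1 = 2*P*R/(P+R) = 29/34.

29/34


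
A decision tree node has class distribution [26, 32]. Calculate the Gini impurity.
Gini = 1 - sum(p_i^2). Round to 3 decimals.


Total = 58. Proportions: 26/58, 32/58. sum(p_i^2) = 0.5054. Gini = 1 - 0.5054 = 0.4946, which rounds to 0.495.

0.495


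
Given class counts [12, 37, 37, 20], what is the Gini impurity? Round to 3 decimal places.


Total = 106. Proportions: 12/106, 37/106, 37/106, 20/106. sum(p_i^2) = 0.2921. Gini = 1 - 0.2921 = 0.7079, which rounds to 0.708.

0.708


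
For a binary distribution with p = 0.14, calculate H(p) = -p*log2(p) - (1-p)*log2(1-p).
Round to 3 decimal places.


H = -0.14*log2(0.14) - 0.86*log2(0.86) = 0.584.

0.584


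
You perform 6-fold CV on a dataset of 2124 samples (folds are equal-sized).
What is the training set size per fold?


Each validation fold has 2124/6 = 354 samples. Training set = 2124 - 354 = 1770.

1770


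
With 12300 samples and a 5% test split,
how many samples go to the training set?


Test set = 12300 * 5% = 615. Training set = 12300 - 615 = 11685.

11685


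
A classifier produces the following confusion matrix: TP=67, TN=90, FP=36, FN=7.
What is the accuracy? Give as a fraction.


Accuracy = (TP + TN) / (TP + TN + FP + FN) = (67 + 90) / 200 = 157/200.

157/200


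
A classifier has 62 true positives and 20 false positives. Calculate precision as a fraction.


Precision = TP / (TP + FP) = 62 / 82 = 31/41.

31/41


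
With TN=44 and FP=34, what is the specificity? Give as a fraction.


Specificity = TN / (TN + FP) = 44 / 78 = 22/39.

22/39


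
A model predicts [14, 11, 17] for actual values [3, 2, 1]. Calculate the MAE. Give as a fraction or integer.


MAE = (1/3) * (|3-14|=11 + |2-11|=9 + |1-17|=16). Sum = 36. MAE = 12.

12


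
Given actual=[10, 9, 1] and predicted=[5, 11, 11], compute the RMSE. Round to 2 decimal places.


MSE = 43.0000. RMSE = sqrt(43.0000) = 6.56.

6.56


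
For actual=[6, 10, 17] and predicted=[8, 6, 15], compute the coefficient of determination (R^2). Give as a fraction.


Mean(y) = 11. SS_res = 24. SS_tot = 62. R^2 = 1 - 24/(62) = 19/31.

19/31


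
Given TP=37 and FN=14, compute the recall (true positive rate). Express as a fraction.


Recall = TP / (TP + FN) = 37 / 51 = 37/51.

37/51


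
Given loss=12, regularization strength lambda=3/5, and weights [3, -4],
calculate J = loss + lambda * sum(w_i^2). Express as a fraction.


L2 sq norm = sum(w^2) = 25. J = 12 + 3/5 * 25 = 27.

27


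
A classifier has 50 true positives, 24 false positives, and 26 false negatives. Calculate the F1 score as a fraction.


Precision = 50/74 = 25/37. Recall = 50/76 = 25/38. F1 = 2*P*R/(P+R) = 2/3.

2/3


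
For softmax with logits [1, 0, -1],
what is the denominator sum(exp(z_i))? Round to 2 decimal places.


Denom = e^1=2.7183 + e^0=1.0000 + e^-1=0.3679. Sum = 4.0862, which rounds to 4.09.

4.09


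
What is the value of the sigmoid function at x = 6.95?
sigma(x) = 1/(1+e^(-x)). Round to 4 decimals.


sigma(6.95) = 1/(1+e^(-6.95)) = 1/(1+0.000959) = 1/1.000959 = 0.9990.

0.9990


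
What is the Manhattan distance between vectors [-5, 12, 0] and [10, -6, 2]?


d = sum of absolute differences: |-5-10|=15 + |12--6|=18 + |0-2|=2 = 35.

35


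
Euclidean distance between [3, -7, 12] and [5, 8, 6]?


d = sqrt(sum of squared differences). (3-5)^2=4, (-7-8)^2=225, (12-6)^2=36. Sum = 265.

sqrt(265)


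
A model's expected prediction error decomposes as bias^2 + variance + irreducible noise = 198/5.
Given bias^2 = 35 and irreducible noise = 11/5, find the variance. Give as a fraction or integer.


Total error = bias^2 + variance + irreducible noise. So variance = 198/5 - 35 - 11/5 = 12/5.

12/5


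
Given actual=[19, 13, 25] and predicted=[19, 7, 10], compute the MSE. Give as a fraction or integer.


MSE = (1/3) * ((19-19)^2=0 + (13-7)^2=36 + (25-10)^2=225). Sum = 261. MSE = 87.

87


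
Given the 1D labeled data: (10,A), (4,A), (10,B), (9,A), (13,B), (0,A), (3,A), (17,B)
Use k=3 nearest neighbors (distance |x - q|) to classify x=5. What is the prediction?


Distances: |10-5|=5, |4-5|=1, |10-5|=5, |9-5|=4, |13-5|=8, |0-5|=5, |3-5|=2, |17-5|=12. 3 nearest: (4,A), (3,A), (9,A). Counts: {'A': 3}. Majority class: A.

A


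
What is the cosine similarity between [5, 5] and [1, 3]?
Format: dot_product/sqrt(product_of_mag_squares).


dot = 20. |a|^2 = 50, |b|^2 = 10. cos = 20/sqrt(500).

20/sqrt(500)


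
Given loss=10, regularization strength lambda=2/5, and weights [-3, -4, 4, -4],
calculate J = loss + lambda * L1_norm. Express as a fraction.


L1 norm = sum(|w|) = 15. J = 10 + 2/5 * 15 = 16.

16


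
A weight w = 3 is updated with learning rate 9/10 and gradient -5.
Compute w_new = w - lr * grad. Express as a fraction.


w_new = 3 - 9/10 * -5 = 3 - -9/2 = 15/2.

15/2


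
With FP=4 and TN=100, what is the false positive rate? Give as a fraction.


FPR = FP / (FP + TN) = 4 / 104 = 1/26.

1/26


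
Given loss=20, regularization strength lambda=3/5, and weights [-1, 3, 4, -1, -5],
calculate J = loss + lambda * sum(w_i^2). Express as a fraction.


L2 sq norm = sum(w^2) = 52. J = 20 + 3/5 * 52 = 256/5.

256/5


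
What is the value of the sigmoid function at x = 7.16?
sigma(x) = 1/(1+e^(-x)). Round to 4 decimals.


sigma(7.16) = 1/(1+e^(-7.16)) = 1/(1+0.000777) = 1/1.000777 = 0.9992.

0.9992


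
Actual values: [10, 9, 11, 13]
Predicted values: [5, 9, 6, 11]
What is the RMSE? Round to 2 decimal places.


MSE = 13.5000. RMSE = sqrt(13.5000) = 3.67.

3.67


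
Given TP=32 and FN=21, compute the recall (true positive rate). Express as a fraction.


Recall = TP / (TP + FN) = 32 / 53 = 32/53.

32/53


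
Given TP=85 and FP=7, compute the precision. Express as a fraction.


Precision = TP / (TP + FP) = 85 / 92 = 85/92.

85/92


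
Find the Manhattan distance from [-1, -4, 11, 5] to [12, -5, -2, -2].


d = sum of absolute differences: |-1-12|=13 + |-4--5|=1 + |11--2|=13 + |5--2|=7 = 34.

34


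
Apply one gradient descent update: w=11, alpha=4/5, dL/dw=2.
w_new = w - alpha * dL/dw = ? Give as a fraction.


w_new = 11 - 4/5 * 2 = 11 - 8/5 = 47/5.

47/5


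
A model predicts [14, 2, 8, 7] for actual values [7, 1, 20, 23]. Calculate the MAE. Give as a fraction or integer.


MAE = (1/4) * (|7-14|=7 + |1-2|=1 + |20-8|=12 + |23-7|=16). Sum = 36. MAE = 9.

9


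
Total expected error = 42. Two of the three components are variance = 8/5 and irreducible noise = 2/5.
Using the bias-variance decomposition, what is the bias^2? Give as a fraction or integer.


Total error = bias^2 + variance + irreducible noise. So bias^2 = 42 - 8/5 - 2/5 = 40.

40


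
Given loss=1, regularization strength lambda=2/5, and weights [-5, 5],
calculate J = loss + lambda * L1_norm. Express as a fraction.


L1 norm = sum(|w|) = 10. J = 1 + 2/5 * 10 = 5.

5


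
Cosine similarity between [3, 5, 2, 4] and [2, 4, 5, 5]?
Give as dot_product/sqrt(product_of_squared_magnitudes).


dot = 56. |a|^2 = 54, |b|^2 = 70. cos = 56/sqrt(3780).

56/sqrt(3780)


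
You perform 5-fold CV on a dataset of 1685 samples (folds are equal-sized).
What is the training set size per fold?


Each validation fold has 1685/5 = 337 samples. Training set = 1685 - 337 = 1348.

1348


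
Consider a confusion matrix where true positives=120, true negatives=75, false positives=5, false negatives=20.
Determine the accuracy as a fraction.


Accuracy = (TP + TN) / (TP + TN + FP + FN) = (120 + 75) / 220 = 39/44.

39/44


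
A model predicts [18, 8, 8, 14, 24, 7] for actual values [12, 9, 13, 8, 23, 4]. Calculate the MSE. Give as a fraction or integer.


MSE = (1/6) * ((12-18)^2=36 + (9-8)^2=1 + (13-8)^2=25 + (8-14)^2=36 + (23-24)^2=1 + (4-7)^2=9). Sum = 108. MSE = 18.

18


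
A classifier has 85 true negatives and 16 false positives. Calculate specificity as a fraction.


Specificity = TN / (TN + FP) = 85 / 101 = 85/101.

85/101


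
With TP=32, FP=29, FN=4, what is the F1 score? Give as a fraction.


Precision = 32/61 = 32/61. Recall = 32/36 = 8/9. F1 = 2*P*R/(P+R) = 64/97.

64/97


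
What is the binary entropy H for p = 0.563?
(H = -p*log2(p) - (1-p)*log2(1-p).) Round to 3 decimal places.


H = -0.563*log2(0.563) - 0.437*log2(0.437) = 0.989.

0.989


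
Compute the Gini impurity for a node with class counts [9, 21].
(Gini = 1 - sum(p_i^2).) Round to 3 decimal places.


Total = 30. Proportions: 9/30, 21/30. sum(p_i^2) = 0.5800. Gini = 1 - 0.5800 = 0.4200, which rounds to 0.420.

0.420


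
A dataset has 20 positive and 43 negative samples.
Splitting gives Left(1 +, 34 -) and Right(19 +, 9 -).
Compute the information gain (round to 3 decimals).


H(parent) = 0.9016. H(left) = 0.1872, H(right) = 0.9059. Weighted = (35/63)*0.1872 + (28/63)*0.9059 = 0.5066. IG = 0.9016 - 0.5066 = 0.3950, which rounds to 0.395.

0.395


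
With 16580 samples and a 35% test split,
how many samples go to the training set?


Test set = 16580 * 35% = 5803. Training set = 16580 - 5803 = 10777.

10777


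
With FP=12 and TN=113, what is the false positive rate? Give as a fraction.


FPR = FP / (FP + TN) = 12 / 125 = 12/125.

12/125


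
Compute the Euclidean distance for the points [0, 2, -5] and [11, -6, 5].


d = sqrt(sum of squared differences). (0-11)^2=121, (2--6)^2=64, (-5-5)^2=100. Sum = 285.

sqrt(285)


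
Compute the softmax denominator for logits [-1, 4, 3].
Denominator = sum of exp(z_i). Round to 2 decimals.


Denom = e^-1=0.3679 + e^4=54.5982 + e^3=20.0855. Sum = 75.0516, which rounds to 75.05.

75.05


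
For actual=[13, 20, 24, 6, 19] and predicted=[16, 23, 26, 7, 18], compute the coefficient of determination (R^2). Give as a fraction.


Mean(y) = 82/5. SS_res = 24. SS_tot = 986/5. R^2 = 1 - 24/(986/5) = 433/493.

433/493


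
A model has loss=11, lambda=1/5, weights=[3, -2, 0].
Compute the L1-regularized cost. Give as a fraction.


L1 norm = sum(|w|) = 5. J = 11 + 1/5 * 5 = 12.

12


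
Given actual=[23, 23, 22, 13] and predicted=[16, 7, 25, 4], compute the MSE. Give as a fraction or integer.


MSE = (1/4) * ((23-16)^2=49 + (23-7)^2=256 + (22-25)^2=9 + (13-4)^2=81). Sum = 395. MSE = 395/4.

395/4


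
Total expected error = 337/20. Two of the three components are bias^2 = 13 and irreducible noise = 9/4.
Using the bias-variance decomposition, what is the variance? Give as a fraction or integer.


Total error = bias^2 + variance + irreducible noise. So variance = 337/20 - 13 - 9/4 = 8/5.

8/5


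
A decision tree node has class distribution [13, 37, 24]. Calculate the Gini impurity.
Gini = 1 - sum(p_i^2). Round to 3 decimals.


Total = 74. Proportions: 13/74, 37/74, 24/74. sum(p_i^2) = 0.3860. Gini = 1 - 0.3860 = 0.6140, which rounds to 0.614.

0.614


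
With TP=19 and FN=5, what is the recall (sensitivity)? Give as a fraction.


Recall = TP / (TP + FN) = 19 / 24 = 19/24.

19/24


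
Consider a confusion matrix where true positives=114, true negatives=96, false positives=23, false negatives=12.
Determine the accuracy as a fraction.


Accuracy = (TP + TN) / (TP + TN + FP + FN) = (114 + 96) / 245 = 6/7.

6/7


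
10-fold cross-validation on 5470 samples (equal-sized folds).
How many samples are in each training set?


Each validation fold has 5470/10 = 547 samples. Training set = 5470 - 547 = 4923.

4923


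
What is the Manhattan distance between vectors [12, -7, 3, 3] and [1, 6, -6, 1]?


d = sum of absolute differences: |12-1|=11 + |-7-6|=13 + |3--6|=9 + |3-1|=2 = 35.

35


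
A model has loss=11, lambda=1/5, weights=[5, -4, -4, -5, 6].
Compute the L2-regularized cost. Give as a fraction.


L2 sq norm = sum(w^2) = 118. J = 11 + 1/5 * 118 = 173/5.

173/5


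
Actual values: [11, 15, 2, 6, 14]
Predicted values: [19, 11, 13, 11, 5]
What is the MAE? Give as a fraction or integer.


MAE = (1/5) * (|11-19|=8 + |15-11|=4 + |2-13|=11 + |6-11|=5 + |14-5|=9). Sum = 37. MAE = 37/5.

37/5
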